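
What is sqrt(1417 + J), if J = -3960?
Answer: I*sqrt(2543) ≈ 50.428*I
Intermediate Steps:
sqrt(1417 + J) = sqrt(1417 - 3960) = sqrt(-2543) = I*sqrt(2543)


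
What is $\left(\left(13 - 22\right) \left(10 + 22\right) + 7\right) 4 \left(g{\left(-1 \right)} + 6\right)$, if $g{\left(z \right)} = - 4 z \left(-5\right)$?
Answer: $15736$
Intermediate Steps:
$g{\left(z \right)} = 20 z$
$\left(\left(13 - 22\right) \left(10 + 22\right) + 7\right) 4 \left(g{\left(-1 \right)} + 6\right) = \left(\left(13 - 22\right) \left(10 + 22\right) + 7\right) 4 \left(20 \left(-1\right) + 6\right) = \left(\left(-9\right) 32 + 7\right) 4 \left(-20 + 6\right) = \left(-288 + 7\right) 4 \left(-14\right) = \left(-281\right) \left(-56\right) = 15736$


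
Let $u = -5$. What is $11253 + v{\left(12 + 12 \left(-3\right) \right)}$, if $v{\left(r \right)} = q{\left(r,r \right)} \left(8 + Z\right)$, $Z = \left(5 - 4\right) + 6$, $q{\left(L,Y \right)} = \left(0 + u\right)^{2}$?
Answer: $11628$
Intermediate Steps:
$q{\left(L,Y \right)} = 25$ ($q{\left(L,Y \right)} = \left(0 - 5\right)^{2} = \left(-5\right)^{2} = 25$)
$Z = 7$ ($Z = 1 + 6 = 7$)
$v{\left(r \right)} = 375$ ($v{\left(r \right)} = 25 \left(8 + 7\right) = 25 \cdot 15 = 375$)
$11253 + v{\left(12 + 12 \left(-3\right) \right)} = 11253 + 375 = 11628$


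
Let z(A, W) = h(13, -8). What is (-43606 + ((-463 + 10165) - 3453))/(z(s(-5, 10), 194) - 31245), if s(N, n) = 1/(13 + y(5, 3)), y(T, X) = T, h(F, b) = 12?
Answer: 37357/31233 ≈ 1.1961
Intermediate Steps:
s(N, n) = 1/18 (s(N, n) = 1/(13 + 5) = 1/18)
z(A, W) = 12
(-43606 + ((-463 + 10165) - 3453))/(z(s(-5, 10), 194) - 31245) = (-43606 + ((-463 + 10165) - 3453))/(12 - 31245) = (-43606 + (9702 - 3453))/(-31233) = (-43606 + 6249)*(-1/31233) = -37357*(-1/31233) = 37357/31233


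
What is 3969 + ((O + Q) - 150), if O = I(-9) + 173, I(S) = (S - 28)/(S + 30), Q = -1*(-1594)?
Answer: 117269/21 ≈ 5584.2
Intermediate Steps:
Q = 1594
I(S) = (-28 + S)/(30 + S)
O = 3596/21 (O = (-28 - 9)/(30 - 9) + 173 = -37/21 + 173 = 3596/21 ≈ 171.24)
3969 + ((O + Q) - 150) = 3969 + ((3596/21 + 1594) - 150) = 3969 + (37070/21 - 150) = 3969 + 33920/21 = 117269/21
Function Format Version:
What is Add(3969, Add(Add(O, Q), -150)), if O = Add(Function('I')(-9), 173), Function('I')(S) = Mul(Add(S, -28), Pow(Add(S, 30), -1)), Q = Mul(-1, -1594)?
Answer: Rational(117269, 21) ≈ 5584.2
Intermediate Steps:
Q = 1594
Function('I')(S) = Mul(Pow(Add(30, S), -1), Add(-28, S)) (Function('I')(S) = Mul(Add(-28, S), Pow(Add(30, S), -1)) = Mul(Pow(Add(30, S), -1), Add(-28, S)))
O = Rational(3596, 21) (O = Add(Mul(Pow(Add(30, -9), -1), Add(-28, -9)), 173) = Add(Mul(Pow(21, -1), -37), 173) = Add(Mul(Rational(1, 21), -37), 173) = Add(Rational(-37, 21), 173) = Rational(3596, 21) ≈ 171.24)
Add(3969, Add(Add(O, Q), -150)) = Add(3969, Add(Add(Rational(3596, 21), 1594), -150)) = Add(3969, Add(Rational(37070, 21), -150)) = Add(3969, Rational(33920, 21)) = Rational(117269, 21)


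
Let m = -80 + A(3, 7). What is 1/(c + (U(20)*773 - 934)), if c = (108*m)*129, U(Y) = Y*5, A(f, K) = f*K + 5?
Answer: -1/675962 ≈ -1.4794e-6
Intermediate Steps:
A(f, K) = 5 + K*f (A(f, K) = K*f + 5 = 5 + K*f)
U(Y) = 5*Y
m = -54 (m = -80 + (5 + 7*3) = -80 + (5 + 21) = -80 + 26 = -54)
c = -752328 (c = (108*(-54))*129 = -5832*129 = -752328)
1/(c + (U(20)*773 - 934)) = 1/(-752328 + ((5*20)*773 - 934)) = 1/(-752328 + (100*773 - 934)) = 1/(-752328 + (77300 - 934)) = 1/(-752328 + 76366) = 1/(-675962) = -1/675962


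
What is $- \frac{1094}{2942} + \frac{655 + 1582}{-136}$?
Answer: $- \frac{3365019}{200056} \approx -16.82$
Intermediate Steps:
$- \frac{1094}{2942} + \frac{655 + 1582}{-136} = \left(-1094\right) \frac{1}{2942} + 2237 \left(- \frac{1}{136}\right) = - \frac{547}{1471} - \frac{2237}{136} = - \frac{3365019}{200056}$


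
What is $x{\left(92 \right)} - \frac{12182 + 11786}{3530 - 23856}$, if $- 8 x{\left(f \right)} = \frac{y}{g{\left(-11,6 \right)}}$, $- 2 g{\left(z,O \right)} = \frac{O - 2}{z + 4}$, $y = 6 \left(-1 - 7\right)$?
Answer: $\frac{225407}{10163} \approx 22.179$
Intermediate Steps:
$y = -48$ ($y = 6 \left(-8\right) = -48$)
$g{\left(z,O \right)} = - \frac{-2 + O}{2 \left(4 + z\right)}$ ($g{\left(z,O \right)} = - \frac{\left(O - 2\right) \frac{1}{z + 4}}{2} = - \frac{\left(-2 + O\right) \frac{1}{4 + z}}{2} = - \frac{\frac{1}{4 + z} \left(-2 + O\right)}{2} = - \frac{-2 + O}{2 \left(4 + z\right)}$)
$x{\left(f \right)} = 21$ ($x{\left(f \right)} = - \frac{\left(-48\right) \frac{1}{\frac{1}{2} \frac{1}{4 - 11} \left(2 - 6\right)}}{8} = - \frac{\left(-48\right) \frac{1}{\frac{1}{2} \frac{1}{-7} \left(2 - 6\right)}}{8} = - \frac{\left(-48\right) \frac{1}{\frac{1}{2} \left(- \frac{1}{7}\right) \left(-4\right)}}{8} = - \frac{\left(-48\right) \frac{1}{\frac{2}{7}}}{8} = - \frac{\left(-48\right) \frac{7}{2}}{8} = \left(- \frac{1}{8}\right) \left(-168\right) = 21$)
$x{\left(92 \right)} - \frac{12182 + 11786}{3530 - 23856} = 21 - \frac{12182 + 11786}{3530 - 23856} = 21 - \frac{23968}{-20326} = 21 - 23968 \left(- \frac{1}{20326}\right) = 21 - - \frac{11984}{10163} = 21 + \frac{11984}{10163} = \frac{225407}{10163}$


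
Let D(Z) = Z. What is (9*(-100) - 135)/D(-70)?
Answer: 207/14 ≈ 14.786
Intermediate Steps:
(9*(-100) - 135)/D(-70) = (9*(-100) - 135)/(-70) = (-900 - 135)*(-1/70) = -1035*(-1/70) = 207/14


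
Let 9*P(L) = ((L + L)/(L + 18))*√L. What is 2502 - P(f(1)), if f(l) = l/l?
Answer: 427840/171 ≈ 2502.0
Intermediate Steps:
f(l) = 1
P(L) = 2*L^(3/2)/(9*(18 + L)) (P(L) = (((L + L)/(L + 18))*√L)/9 = (((2*L)/(18 + L))*√L)/9 = ((2*L/(18 + L))*√L)/9 = (2*L^(3/2)/(18 + L))/9 = 2*L^(3/2)/(9*(18 + L)))
2502 - P(f(1)) = 2502 - 2*1^(3/2)/(9*(18 + 1)) = 2502 - 2/(9*19) = 2502 - 1*2/171 = 2502 - 2/171 = 427840/171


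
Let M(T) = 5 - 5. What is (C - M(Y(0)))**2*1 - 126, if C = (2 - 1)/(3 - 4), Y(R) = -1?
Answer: -125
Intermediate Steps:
M(T) = 0
C = -1 (C = 1/(-1) = 1*(-1) = -1)
(C - M(Y(0)))**2*1 - 126 = (-1 - 1*0)**2*1 - 126 = (-1 + 0)**2*1 - 126 = (-1)**2*1 - 126 = 1*1 - 126 = 1 - 126 = -125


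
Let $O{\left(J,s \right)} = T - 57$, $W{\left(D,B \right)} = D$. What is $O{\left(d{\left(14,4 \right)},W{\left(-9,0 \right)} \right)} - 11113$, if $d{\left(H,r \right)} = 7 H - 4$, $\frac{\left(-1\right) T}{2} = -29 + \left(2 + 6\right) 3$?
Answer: $-11160$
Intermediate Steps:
$T = 10$ ($T = - 2 \left(-29 + \left(2 + 6\right) 3\right) = - 2 \left(-29 + 8 \cdot 3\right) = - 2 \left(-29 + 24\right) = \left(-2\right) \left(-5\right) = 10$)
$d{\left(H,r \right)} = -4 + 7 H$
$O{\left(J,s \right)} = -47$ ($O{\left(J,s \right)} = 10 - 57 = -47$)
$O{\left(d{\left(14,4 \right)},W{\left(-9,0 \right)} \right)} - 11113 = -47 - 11113 = -11160$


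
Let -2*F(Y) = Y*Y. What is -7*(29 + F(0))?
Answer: -203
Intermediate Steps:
F(Y) = -Y²/2 (F(Y) = -Y*Y/2 = -Y²/2)
-7*(29 + F(0)) = -7*(29 - ½*0²) = -7*(29 - ½*0) = -7*(29 + 0) = -7*29 = -203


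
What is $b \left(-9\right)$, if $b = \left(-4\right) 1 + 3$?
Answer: $9$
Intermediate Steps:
$b = -1$ ($b = -4 + 3 = -1$)
$b \left(-9\right) = \left(-1\right) \left(-9\right) = 9$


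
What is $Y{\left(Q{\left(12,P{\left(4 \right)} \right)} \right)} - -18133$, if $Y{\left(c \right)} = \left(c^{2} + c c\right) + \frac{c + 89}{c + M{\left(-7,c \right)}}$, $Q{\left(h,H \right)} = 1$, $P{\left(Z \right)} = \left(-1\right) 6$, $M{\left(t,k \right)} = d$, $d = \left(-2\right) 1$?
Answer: $18045$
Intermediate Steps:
$d = -2$
$M{\left(t,k \right)} = -2$
$P{\left(Z \right)} = -6$
$Y{\left(c \right)} = 2 c^{2} + \frac{89 + c}{-2 + c}$ ($Y{\left(c \right)} = \left(c^{2} + c c\right) + \frac{c + 89}{c - 2} = \left(c^{2} + c^{2}\right) + \frac{89 + c}{-2 + c} = 2 c^{2} + \frac{89 + c}{-2 + c}$)
$Y{\left(Q{\left(12,P{\left(4 \right)} \right)} \right)} - -18133 = \frac{89 + 1 - 4 \cdot 1^{2} + 2 \cdot 1^{3}}{-2 + 1} - -18133 = \frac{89 + 1 - 4 + 2 \cdot 1}{-1} + 18133 = - (89 + 1 - 4 + 2) + 18133 = \left(-1\right) 88 + 18133 = -88 + 18133 = 18045$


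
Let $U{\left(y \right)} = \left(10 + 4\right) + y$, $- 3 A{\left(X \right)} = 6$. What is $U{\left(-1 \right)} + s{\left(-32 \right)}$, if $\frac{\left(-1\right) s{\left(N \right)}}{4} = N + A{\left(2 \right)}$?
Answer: $149$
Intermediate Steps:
$A{\left(X \right)} = -2$ ($A{\left(X \right)} = \left(- \frac{1}{3}\right) 6 = -2$)
$s{\left(N \right)} = 8 - 4 N$ ($s{\left(N \right)} = - 4 \left(N - 2\right) = - 4 \left(-2 + N\right) = 8 - 4 N$)
$U{\left(y \right)} = 14 + y$
$U{\left(-1 \right)} + s{\left(-32 \right)} = \left(14 - 1\right) + \left(8 - -128\right) = 13 + \left(8 + 128\right) = 13 + 136 = 149$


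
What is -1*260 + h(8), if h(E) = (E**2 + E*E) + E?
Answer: -124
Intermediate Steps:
h(E) = E + 2*E**2 (h(E) = (E**2 + E**2) + E = 2*E**2 + E = E + 2*E**2)
-1*260 + h(8) = -1*260 + 8*(1 + 2*8) = -260 + 8*(1 + 16) = -260 + 8*17 = -260 + 136 = -124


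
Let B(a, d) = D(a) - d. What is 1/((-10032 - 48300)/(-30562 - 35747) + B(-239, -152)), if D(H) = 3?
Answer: 22103/3445409 ≈ 0.0064152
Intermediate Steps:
B(a, d) = 3 - d
1/((-10032 - 48300)/(-30562 - 35747) + B(-239, -152)) = 1/((-10032 - 48300)/(-30562 - 35747) + (3 - 1*(-152))) = 1/(-58332/(-66309) + (3 + 152)) = 1/(-58332*(-1/66309) + 155) = 1/(19444/22103 + 155) = 1/(3445409/22103) = 22103/3445409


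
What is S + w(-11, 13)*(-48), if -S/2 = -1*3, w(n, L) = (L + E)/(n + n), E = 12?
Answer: 666/11 ≈ 60.545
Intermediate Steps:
w(n, L) = (12 + L)/(2*n) (w(n, L) = (L + 12)/(n + n) = (12 + L)/((2*n)) = (12 + L)*(1/(2*n)) = (12 + L)/(2*n))
S = 6 (S = -(-2)*3 = -2*(-3) = 6)
S + w(-11, 13)*(-48) = 6 + ((½)*(12 + 13)/(-11))*(-48) = 6 + ((½)*(-1/11)*25)*(-48) = 6 - 25/22*(-48) = 6 + 600/11 = 666/11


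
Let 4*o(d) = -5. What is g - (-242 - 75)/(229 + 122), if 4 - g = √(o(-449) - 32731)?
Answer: 1721/351 - I*√130929/2 ≈ 4.9031 - 180.92*I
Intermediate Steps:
o(d) = -5/4 (o(d) = (¼)*(-5) = -5/4)
g = 4 - I*√130929/2 (g = 4 - √(-5/4 - 32731) = 4 - √(-130929/4) = 4 - I*√130929/2 ≈ 4.0 - 180.92*I)
g - (-242 - 75)/(229 + 122) = (4 - I*√130929/2) - (-242 - 75)/(229 + 122) = (4 - I*√130929/2) - (-317)/351 = (4 - I*√130929/2) - 1*(-317/351) = (4 - I*√130929/2) + 317/351 = 1721/351 - I*√130929/2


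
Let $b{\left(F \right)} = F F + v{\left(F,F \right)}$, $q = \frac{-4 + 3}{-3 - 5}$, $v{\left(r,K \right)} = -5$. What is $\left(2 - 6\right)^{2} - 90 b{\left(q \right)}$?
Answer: $\frac{14867}{32} \approx 464.59$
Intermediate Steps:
$q = \frac{1}{8}$ ($q = - \frac{1}{-8} = \left(-1\right) \left(- \frac{1}{8}\right) = \frac{1}{8} \approx 0.125$)
$b{\left(F \right)} = -5 + F^{2}$ ($b{\left(F \right)} = F F - 5 = F^{2} - 5 = -5 + F^{2}$)
$\left(2 - 6\right)^{2} - 90 b{\left(q \right)} = \left(2 - 6\right)^{2} - 90 \left(-5 + \left(\frac{1}{8}\right)^{2}\right) = \left(-4\right)^{2} - 90 \left(-5 + \frac{1}{64}\right) = 16 - - \frac{14355}{32} = 16 + \frac{14355}{32} = \frac{14867}{32}$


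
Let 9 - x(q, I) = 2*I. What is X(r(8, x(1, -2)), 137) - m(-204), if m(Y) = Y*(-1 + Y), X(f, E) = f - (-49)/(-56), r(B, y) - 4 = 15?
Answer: -334415/8 ≈ -41802.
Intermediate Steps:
x(q, I) = 9 - 2*I
r(B, y) = 19 (r(B, y) = 4 + 15 = 19)
X(f, E) = -7/8 + f (X(f, E) = f - (-49)*(-1)/56 = f - 1*7/8 = f - 7/8 = -7/8 + f)
X(r(8, x(1, -2)), 137) - m(-204) = (-7/8 + 19) - (-204)*(-1 - 204) = 145/8 - (-204)*(-205) = 145/8 - 1*41820 = 145/8 - 41820 = -334415/8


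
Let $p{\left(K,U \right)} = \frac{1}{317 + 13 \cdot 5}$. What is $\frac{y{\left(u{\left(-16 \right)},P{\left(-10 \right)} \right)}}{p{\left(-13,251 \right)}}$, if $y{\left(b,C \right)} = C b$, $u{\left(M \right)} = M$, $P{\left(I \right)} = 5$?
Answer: $-30560$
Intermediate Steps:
$p{\left(K,U \right)} = \frac{1}{382}$ ($p{\left(K,U \right)} = \frac{1}{317 + 65} = \frac{1}{382}$)
$\frac{y{\left(u{\left(-16 \right)},P{\left(-10 \right)} \right)}}{p{\left(-13,251 \right)}} = 5 \left(-16\right) \frac{1}{\frac{1}{382}} = \left(-80\right) 382 = -30560$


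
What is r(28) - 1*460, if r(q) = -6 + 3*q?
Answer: -382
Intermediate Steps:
r(28) - 1*460 = (-6 + 3*28) - 1*460 = (-6 + 84) - 460 = 78 - 460 = -382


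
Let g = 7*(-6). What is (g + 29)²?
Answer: 169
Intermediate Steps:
g = -42
(g + 29)² = (-42 + 29)² = (-13)² = 169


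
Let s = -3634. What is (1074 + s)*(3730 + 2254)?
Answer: -15319040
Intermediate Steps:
(1074 + s)*(3730 + 2254) = (1074 - 3634)*(3730 + 2254) = -2560*5984 = -15319040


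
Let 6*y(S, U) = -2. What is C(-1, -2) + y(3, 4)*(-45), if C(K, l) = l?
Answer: 13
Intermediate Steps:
y(S, U) = -⅓ (y(S, U) = (⅙)*(-2) = -⅓)
C(-1, -2) + y(3, 4)*(-45) = -2 - ⅓*(-45) = -2 + 15 = 13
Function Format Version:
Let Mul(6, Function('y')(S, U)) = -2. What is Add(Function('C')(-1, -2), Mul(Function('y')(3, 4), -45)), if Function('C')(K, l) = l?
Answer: 13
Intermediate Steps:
Function('y')(S, U) = Rational(-1, 3) (Function('y')(S, U) = Mul(Rational(1, 6), -2) = Rational(-1, 3))
Add(Function('C')(-1, -2), Mul(Function('y')(3, 4), -45)) = Add(-2, Mul(Rational(-1, 3), -45)) = Add(-2, 15) = 13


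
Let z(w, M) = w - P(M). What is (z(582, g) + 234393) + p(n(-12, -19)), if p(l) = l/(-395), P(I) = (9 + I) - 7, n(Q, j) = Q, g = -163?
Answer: 92878732/395 ≈ 2.3514e+5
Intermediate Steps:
P(I) = 2 + I
p(l) = -l/395 (p(l) = l*(-1/395) = -l/395)
z(w, M) = -2 + w - M (z(w, M) = w - (2 + M) = w + (-2 - M) = -2 + w - M)
(z(582, g) + 234393) + p(n(-12, -19)) = ((-2 + 582 - 1*(-163)) + 234393) - 1/395*(-12) = ((-2 + 582 + 163) + 234393) + 12/395 = (743 + 234393) + 12/395 = 235136 + 12/395 = 92878732/395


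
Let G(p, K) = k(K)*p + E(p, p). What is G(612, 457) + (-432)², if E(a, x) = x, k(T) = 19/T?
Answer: 85578480/457 ≈ 1.8726e+5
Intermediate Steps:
G(p, K) = p + 19*p/K (G(p, K) = (19/K)*p + p = 19*p/K + p = p + 19*p/K)
G(612, 457) + (-432)² = 612*(19 + 457)/457 + (-432)² = 612*(1/457)*476 + 186624 = 291312/457 + 186624 = 85578480/457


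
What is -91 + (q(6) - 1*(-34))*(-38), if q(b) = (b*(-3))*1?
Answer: -699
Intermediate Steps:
q(b) = -3*b (q(b) = -3*b*1 = -3*b)
-91 + (q(6) - 1*(-34))*(-38) = -91 + (-3*6 - 1*(-34))*(-38) = -91 + (-18 + 34)*(-38) = -91 + 16*(-38) = -91 - 608 = -699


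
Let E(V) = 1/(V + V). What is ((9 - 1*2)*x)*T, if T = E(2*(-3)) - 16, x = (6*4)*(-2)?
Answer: 5404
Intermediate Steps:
E(V) = 1/(2*V)
x = -48 (x = 24*(-2) = -48)
T = -193/12 (T = 1/(2*((2*(-3)))) - 16 = (1/2)/(-6) - 16 = (1/2)*(-1/6) - 16 = -1/12 - 16 = -193/12 ≈ -16.083)
((9 - 1*2)*x)*T = ((9 - 1*2)*(-48))*(-193/12) = ((9 - 2)*(-48))*(-193/12) = (7*(-48))*(-193/12) = -336*(-193/12) = 5404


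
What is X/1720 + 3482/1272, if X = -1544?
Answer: 251567/136740 ≈ 1.8397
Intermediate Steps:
X/1720 + 3482/1272 = -1544/1720 + 3482/1272 = -1544*1/1720 + 3482*(1/1272) = -193/215 + 1741/636 = 251567/136740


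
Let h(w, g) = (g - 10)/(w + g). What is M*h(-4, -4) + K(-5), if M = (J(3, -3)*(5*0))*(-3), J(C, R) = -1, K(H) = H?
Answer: -5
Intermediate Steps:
h(w, g) = (-10 + g)/(g + w)
M = 0 (M = -5*0*(-3) = -1*0*(-3) = 0*(-3) = 0)
M*h(-4, -4) + K(-5) = 0*((-10 - 4)/(-4 - 4)) - 5 = 0*(-14/(-8)) - 5 = 0*(-1/8*(-14)) - 5 = 0*(7/4) - 5 = 0 - 5 = -5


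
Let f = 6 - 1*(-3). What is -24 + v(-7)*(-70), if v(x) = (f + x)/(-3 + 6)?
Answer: -212/3 ≈ -70.667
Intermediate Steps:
f = 9 (f = 6 + 3 = 9)
v(x) = 3 + x/3 (v(x) = (9 + x)/(-3 + 6) = (9 + x)/3 = (9 + x)*(⅓) = 3 + x/3)
-24 + v(-7)*(-70) = -24 + (3 + (⅓)*(-7))*(-70) = -24 + (3 - 7/3)*(-70) = -24 + (⅔)*(-70) = -24 - 140/3 = -212/3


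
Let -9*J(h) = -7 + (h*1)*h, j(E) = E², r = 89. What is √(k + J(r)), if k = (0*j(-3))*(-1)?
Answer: I*√7914/3 ≈ 29.654*I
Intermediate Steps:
k = 0 (k = (0*(-3)²)*(-1) = (0*9)*(-1) = 0*(-1) = 0)
J(h) = 7/9 - h²/9 (J(h) = -(-7 + (h*1)*h)/9 = -(-7 + h*h)/9 = -(-7 + h²)/9 = 7/9 - h²/9)
√(k + J(r)) = √(0 + (7/9 - ⅑*89²)) = √(0 + (7/9 - ⅑*7921)) = √(0 + (7/9 - 7921/9)) = √(0 - 2638/3) = √(-2638/3) = I*√7914/3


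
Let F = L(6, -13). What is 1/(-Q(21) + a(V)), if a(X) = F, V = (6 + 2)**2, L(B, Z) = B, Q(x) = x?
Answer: -1/15 ≈ -0.066667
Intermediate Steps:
V = 64 (V = 8**2 = 64)
F = 6
a(X) = 6
1/(-Q(21) + a(V)) = 1/(-1*21 + 6) = 1/(-21 + 6) = 1/(-15) = -1/15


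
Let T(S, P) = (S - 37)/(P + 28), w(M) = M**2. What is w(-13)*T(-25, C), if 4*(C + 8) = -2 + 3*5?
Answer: -1352/3 ≈ -450.67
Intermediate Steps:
C = -19/4 (C = -8 + (-2 + 3*5)/4 = -8 + (-2 + 15)/4 = -8 + (1/4)*13 = -8 + 13/4 = -19/4 ≈ -4.7500)
T(S, P) = (-37 + S)/(28 + P)
w(-13)*T(-25, C) = (-13)**2*((-37 - 25)/(28 - 19/4)) = 169*(-62/(93/4)) = 169*((4/93)*(-62)) = 169*(-8/3) = -1352/3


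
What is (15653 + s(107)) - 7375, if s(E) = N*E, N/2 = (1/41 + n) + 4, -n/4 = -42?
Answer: 1848740/41 ≈ 45091.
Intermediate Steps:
n = 168 (n = -4*(-42) = 168)
N = 14106/41 (N = 2*((1/41 + 168) + 4) = 2*(6889/41 + 4) = 2*(7053/41) = 14106/41 ≈ 344.05)
s(E) = 14106*E/41
(15653 + s(107)) - 7375 = (15653 + (14106/41)*107) - 7375 = (15653 + 1509342/41) - 7375 = 2151115/41 - 7375 = 1848740/41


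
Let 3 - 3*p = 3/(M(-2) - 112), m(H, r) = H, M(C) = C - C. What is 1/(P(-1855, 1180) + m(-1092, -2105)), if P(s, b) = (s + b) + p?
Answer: -112/197791 ≈ -0.00056625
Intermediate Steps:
M(C) = 0
p = 113/112 (p = 1 - 1/(0 - 112) = 1 - 1/(-112) = 1 - (-1)/112 = 1 - ⅓*(-3/112) = 1 + 1/112 = 113/112 ≈ 1.0089)
P(s, b) = 113/112 + b + s (P(s, b) = (s + b) + 113/112 = (b + s) + 113/112 = 113/112 + b + s)
1/(P(-1855, 1180) + m(-1092, -2105)) = 1/((113/112 + 1180 - 1855) - 1092) = 1/(-75487/112 - 1092) = 1/(-197791/112) = -112/197791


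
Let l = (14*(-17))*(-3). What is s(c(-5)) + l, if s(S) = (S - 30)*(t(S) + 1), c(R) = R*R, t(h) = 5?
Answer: 684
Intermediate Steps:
c(R) = R²
l = 714 (l = -238*(-3) = 714)
s(S) = -180 + 6*S (s(S) = (S - 30)*(5 + 1) = (-30 + S)*6 = -180 + 6*S)
s(c(-5)) + l = (-180 + 6*(-5)²) + 714 = (-180 + 6*25) + 714 = (-180 + 150) + 714 = -30 + 714 = 684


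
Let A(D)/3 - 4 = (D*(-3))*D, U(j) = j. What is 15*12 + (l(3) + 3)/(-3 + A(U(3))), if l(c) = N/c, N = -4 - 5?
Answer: 180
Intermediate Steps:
N = -9
A(D) = 12 - 9*D² (A(D) = 12 + 3*((D*(-3))*D) = 12 + 3*((-3*D)*D) = 12 + 3*(-3*D²) = 12 - 9*D²)
l(c) = -9/c
15*12 + (l(3) + 3)/(-3 + A(U(3))) = 15*12 + (-9/3 + 3)/(-3 + (12 - 9*3²)) = 180 + (-9*⅓ + 3)/(-3 + (12 - 9*9)) = 180 + (-3 + 3)/(-3 + (12 - 81)) = 180 + 0/(-3 - 69) = 180 + 0/(-72) = 180 + 0*(-1/72) = 180 + 0 = 180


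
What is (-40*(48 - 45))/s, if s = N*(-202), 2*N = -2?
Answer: -60/101 ≈ -0.59406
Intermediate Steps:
N = -1 (N = (½)*(-2) = -1)
s = 202 (s = -1*(-202) = 202)
(-40*(48 - 45))/s = -40*(48 - 45)/202 = -40*3*(1/202) = -120*1/202 = -60/101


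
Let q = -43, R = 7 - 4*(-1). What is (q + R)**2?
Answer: 1024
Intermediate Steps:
R = 11 (R = 7 + 4 = 11)
(q + R)**2 = (-43 + 11)**2 = (-32)**2 = 1024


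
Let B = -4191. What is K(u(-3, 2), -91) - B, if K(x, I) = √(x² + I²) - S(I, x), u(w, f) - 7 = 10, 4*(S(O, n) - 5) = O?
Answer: 16835/4 + √8570 ≈ 4301.3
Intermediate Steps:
S(O, n) = 5 + O/4
u(w, f) = 17 (u(w, f) = 7 + 10 = 17)
K(x, I) = -5 + √(I² + x²) - I/4 (K(x, I) = √(x² + I²) - (5 + I/4) = √(I² + x²) + (-5 - I/4) = -5 + √(I² + x²) - I/4)
K(u(-3, 2), -91) - B = (-5 + √((-91)² + 17²) - ¼*(-91)) - 1*(-4191) = (-5 + √(8281 + 289) + 91/4) + 4191 = (-5 + √8570 + 91/4) + 4191 = (71/4 + √8570) + 4191 = 16835/4 + √8570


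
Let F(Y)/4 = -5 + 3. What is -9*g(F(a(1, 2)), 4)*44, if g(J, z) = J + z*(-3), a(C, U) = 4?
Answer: 7920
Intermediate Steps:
F(Y) = -8 (F(Y) = 4*(-5 + 3) = 4*(-2) = -8)
g(J, z) = J - 3*z
-9*g(F(a(1, 2)), 4)*44 = -9*(-8 - 3*4)*44 = -9*(-8 - 12)*44 = -9*(-20)*44 = 180*44 = 7920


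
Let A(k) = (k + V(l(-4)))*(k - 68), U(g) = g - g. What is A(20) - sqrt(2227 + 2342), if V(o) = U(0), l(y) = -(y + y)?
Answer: -960 - sqrt(4569) ≈ -1027.6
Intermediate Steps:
l(y) = -2*y
U(g) = 0
V(o) = 0
A(k) = k*(-68 + k) (A(k) = (k + 0)*(k - 68) = k*(-68 + k))
A(20) - sqrt(2227 + 2342) = 20*(-68 + 20) - sqrt(2227 + 2342) = 20*(-48) - sqrt(4569) = -960 - sqrt(4569)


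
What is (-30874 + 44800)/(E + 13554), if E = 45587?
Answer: 13926/59141 ≈ 0.23547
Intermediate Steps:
(-30874 + 44800)/(E + 13554) = (-30874 + 44800)/(45587 + 13554) = 13926/59141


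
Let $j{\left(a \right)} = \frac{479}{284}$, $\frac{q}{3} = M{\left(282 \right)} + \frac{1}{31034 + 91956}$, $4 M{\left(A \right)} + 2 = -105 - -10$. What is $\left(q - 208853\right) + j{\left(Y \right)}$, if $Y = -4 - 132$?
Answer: $- \frac{912192754601}{4366145} \approx -2.0892 \cdot 10^{5}$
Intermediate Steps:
$Y = -136$ ($Y = -4 - 132 = -136$)
$M{\left(A \right)} = - \frac{97}{4}$ ($M{\left(A \right)} = - \frac{1}{2} + \frac{-105 - -10}{4} = - \frac{1}{2} + \frac{-105 + 10}{4} = - \frac{1}{2} + \frac{1}{4} \left(-95\right) = - \frac{1}{2} - \frac{95}{4} = - \frac{97}{4}$)
$q = - \frac{17895039}{245980}$ ($q = 3 \left(- \frac{97}{4} + \frac{1}{31034 + 91956}\right) = 3 \left(- \frac{97}{4} + \frac{1}{122990}\right) = 3 \left(- \frac{5965013}{245980}\right) = - \frac{17895039}{245980} \approx -72.75$)
$j{\left(a \right)} = \frac{479}{284}$ ($j{\left(a \right)} = 479 \cdot \frac{1}{284} = \frac{479}{284}$)
$\left(q - 208853\right) + j{\left(Y \right)} = \left(- \frac{17895039}{245980} - 208853\right) + \frac{479}{284} = - \frac{51391555979}{245980} + \frac{479}{284} = - \frac{912192754601}{4366145}$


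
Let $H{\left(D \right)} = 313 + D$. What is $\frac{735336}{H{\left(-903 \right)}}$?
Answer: $- \frac{367668}{295} \approx -1246.3$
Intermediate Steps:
$\frac{735336}{H{\left(-903 \right)}} = \frac{735336}{313 - 903} = \frac{735336}{-590} = 735336 \left(- \frac{1}{590}\right) = - \frac{367668}{295}$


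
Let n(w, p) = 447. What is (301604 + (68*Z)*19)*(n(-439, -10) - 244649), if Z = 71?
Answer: -96053437872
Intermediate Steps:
(301604 + (68*Z)*19)*(n(-439, -10) - 244649) = (301604 + (68*71)*19)*(447 - 244649) = (301604 + 4828*19)*(-244202) = (301604 + 91732)*(-244202) = 393336*(-244202) = -96053437872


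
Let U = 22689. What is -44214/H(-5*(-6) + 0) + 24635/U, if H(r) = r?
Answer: -167072066/113445 ≈ -1472.7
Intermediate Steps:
-44214/H(-5*(-6) + 0) + 24635/U = -44214/(-5*(-6) + 0) + 24635/22689 = -44214/(30 + 0) + 24635*(1/22689) = -44214/30 + 24635/22689 = -44214*1/30 + 24635/22689 = -7369/5 + 24635/22689 = -167072066/113445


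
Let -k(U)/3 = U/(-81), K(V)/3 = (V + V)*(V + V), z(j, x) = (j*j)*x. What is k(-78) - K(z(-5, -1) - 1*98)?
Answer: -1633958/9 ≈ -1.8155e+5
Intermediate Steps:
z(j, x) = x*j**2 (z(j, x) = j**2*x = x*j**2)
K(V) = 12*V**2 (K(V) = 3*((V + V)*(V + V)) = 3*((2*V)*(2*V)) = 3*(4*V**2) = 12*V**2)
k(U) = U/27 (k(U) = -3*U/(-81) = -3*U*(-1)/81 = -(-1)*U/27 = U/27)
k(-78) - K(z(-5, -1) - 1*98) = (1/27)*(-78) - 12*(-1*(-5)**2 - 1*98)**2 = -26/9 - 12*(-1*25 - 98)**2 = -26/9 - 12*(-25 - 98)**2 = -26/9 - 12*(-123)**2 = -26/9 - 12*15129 = -26/9 - 1*181548 = -26/9 - 181548 = -1633958/9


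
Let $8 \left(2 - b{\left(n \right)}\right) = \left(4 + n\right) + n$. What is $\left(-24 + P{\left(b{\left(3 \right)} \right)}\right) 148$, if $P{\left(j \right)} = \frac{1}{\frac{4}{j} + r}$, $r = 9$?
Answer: $- \frac{152292}{43} \approx -3541.7$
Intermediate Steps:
$b{\left(n \right)} = \frac{3}{2} - \frac{n}{4}$ ($b{\left(n \right)} = 2 - \frac{\left(4 + n\right) + n}{8} = 2 - \frac{4 + 2 n}{8} = 2 - \left(\frac{1}{2} + \frac{n}{4}\right) = \frac{3}{2} - \frac{n}{4}$)
$P{\left(j \right)} = \frac{1}{9 + \frac{4}{j}}$ ($P{\left(j \right)} = \frac{1}{\frac{4}{j} + 9} = \frac{1}{9 + \frac{4}{j}}$)
$\left(-24 + P{\left(b{\left(3 \right)} \right)}\right) 148 = \left(-24 + \frac{\frac{3}{2} - \frac{3}{4}}{4 + 9 \left(\frac{3}{2} - \frac{3}{4}\right)}\right) 148 = \left(-24 + \frac{3}{4 \left(4 + 9 \cdot \frac{3}{4}\right)}\right) 148 = \left(-24 + \frac{3}{4 \left(4 + \frac{27}{4}\right)}\right) 148 = \left(-24 + \frac{3}{4 \cdot \frac{43}{4}}\right) 148 = \left(-24 + \frac{3}{4} \cdot \frac{4}{43}\right) 148 = \left(-24 + \frac{3}{43}\right) 148 = \left(- \frac{1029}{43}\right) 148 = - \frac{152292}{43}$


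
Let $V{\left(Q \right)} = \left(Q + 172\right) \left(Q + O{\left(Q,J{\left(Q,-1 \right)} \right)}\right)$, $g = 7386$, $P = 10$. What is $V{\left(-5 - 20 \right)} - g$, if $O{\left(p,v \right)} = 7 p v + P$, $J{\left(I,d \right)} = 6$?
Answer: $-163941$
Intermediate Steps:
$O{\left(p,v \right)} = 10 + 7 p v$ ($O{\left(p,v \right)} = 7 p v + 10 = 10 + 7 p v$)
$V{\left(Q \right)} = \left(10 + 43 Q\right) \left(172 + Q\right)$ ($V{\left(Q \right)} = \left(Q + 172\right) \left(Q + \left(10 + 7 Q 6\right)\right) = \left(172 + Q\right) \left(Q + \left(10 + 42 Q\right)\right) = \left(172 + Q\right) \left(10 + 43 Q\right) = \left(10 + 43 Q\right) \left(172 + Q\right)$)
$V{\left(-5 - 20 \right)} - g = \left(1720 + 43 \left(-5 - 20\right)^{2} + 7406 \left(-5 - 20\right)\right) - 7386 = \left(1720 + 43 \left(-25\right)^{2} + 7406 \left(-25\right)\right) - 7386 = \left(1720 + 43 \cdot 625 - 185150\right) - 7386 = \left(1720 + 26875 - 185150\right) - 7386 = -156555 - 7386 = -163941$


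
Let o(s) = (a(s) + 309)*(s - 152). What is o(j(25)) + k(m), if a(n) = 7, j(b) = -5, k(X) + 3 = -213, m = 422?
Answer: -49828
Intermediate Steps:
k(X) = -216 (k(X) = -3 - 213 = -216)
o(s) = -48032 + 316*s (o(s) = (7 + 309)*(s - 152) = 316*(-152 + s) = -48032 + 316*s)
o(j(25)) + k(m) = (-48032 + 316*(-5)) - 216 = (-48032 - 1580) - 216 = -49612 - 216 = -49828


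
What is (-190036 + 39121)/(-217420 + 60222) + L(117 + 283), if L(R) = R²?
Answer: 25151830915/157198 ≈ 1.6000e+5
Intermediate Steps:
(-190036 + 39121)/(-217420 + 60222) + L(117 + 283) = (-190036 + 39121)/(-217420 + 60222) + (117 + 283)² = -150915/(-157198) + 400² = -150915*(-1/157198) + 160000 = 150915/157198 + 160000 = 25151830915/157198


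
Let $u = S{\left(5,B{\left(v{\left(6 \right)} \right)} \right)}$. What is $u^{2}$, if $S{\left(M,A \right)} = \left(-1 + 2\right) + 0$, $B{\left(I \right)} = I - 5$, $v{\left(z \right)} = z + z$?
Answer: $1$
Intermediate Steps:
$v{\left(z \right)} = 2 z$
$B{\left(I \right)} = -5 + I$ ($B{\left(I \right)} = I - 5 = -5 + I$)
$S{\left(M,A \right)} = 1$ ($S{\left(M,A \right)} = 1 + 0 = 1$)
$u = 1$
$u^{2} = 1^{2} = 1$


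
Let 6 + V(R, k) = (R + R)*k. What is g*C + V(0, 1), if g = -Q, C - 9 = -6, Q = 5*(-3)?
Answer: 39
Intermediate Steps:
Q = -15
V(R, k) = -6 + 2*R*k (V(R, k) = -6 + (R + R)*k = -6 + (2*R)*k = -6 + 2*R*k)
C = 3 (C = 9 - 6 = 3)
g = 15 (g = -1*(-15) = 15)
g*C + V(0, 1) = 15*3 + (-6 + 2*0*1) = 45 + (-6 + 0) = 45 - 6 = 39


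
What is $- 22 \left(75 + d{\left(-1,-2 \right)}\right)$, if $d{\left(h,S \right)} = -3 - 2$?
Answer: $-1540$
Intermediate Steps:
$d{\left(h,S \right)} = -5$
$- 22 \left(75 + d{\left(-1,-2 \right)}\right) = - 22 \left(75 - 5\right) = \left(-22\right) 70 = -1540$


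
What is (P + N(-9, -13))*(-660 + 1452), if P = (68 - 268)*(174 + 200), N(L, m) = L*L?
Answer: -59177448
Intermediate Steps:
N(L, m) = L²
P = -74800 (P = -200*374 = -74800)
(P + N(-9, -13))*(-660 + 1452) = (-74800 + (-9)²)*(-660 + 1452) = (-74800 + 81)*792 = -74719*792 = -59177448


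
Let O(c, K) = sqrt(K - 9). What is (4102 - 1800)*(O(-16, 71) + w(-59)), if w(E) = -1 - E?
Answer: 133516 + 2302*sqrt(62) ≈ 1.5164e+5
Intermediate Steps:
O(c, K) = sqrt(-9 + K)
(4102 - 1800)*(O(-16, 71) + w(-59)) = (4102 - 1800)*(sqrt(-9 + 71) + (-1 - 1*(-59))) = 2302*(sqrt(62) + (-1 + 59)) = 2302*(sqrt(62) + 58) = 2302*(58 + sqrt(62)) = 133516 + 2302*sqrt(62)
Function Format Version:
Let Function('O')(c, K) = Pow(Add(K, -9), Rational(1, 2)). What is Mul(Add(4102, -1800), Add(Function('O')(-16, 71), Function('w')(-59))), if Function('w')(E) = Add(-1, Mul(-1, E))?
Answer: Add(133516, Mul(2302, Pow(62, Rational(1, 2)))) ≈ 1.5164e+5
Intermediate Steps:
Function('O')(c, K) = Pow(Add(-9, K), Rational(1, 2))
Mul(Add(4102, -1800), Add(Function('O')(-16, 71), Function('w')(-59))) = Mul(Add(4102, -1800), Add(Pow(Add(-9, 71), Rational(1, 2)), Add(-1, Mul(-1, -59)))) = Mul(2302, Add(Pow(62, Rational(1, 2)), Add(-1, 59))) = Mul(2302, Add(Pow(62, Rational(1, 2)), 58)) = Mul(2302, Add(58, Pow(62, Rational(1, 2)))) = Add(133516, Mul(2302, Pow(62, Rational(1, 2))))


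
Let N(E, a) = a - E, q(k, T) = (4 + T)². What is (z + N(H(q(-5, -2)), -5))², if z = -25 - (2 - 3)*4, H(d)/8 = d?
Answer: 3364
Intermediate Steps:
H(d) = 8*d
z = -21 (z = -25 - (-1)*4 = -25 - 1*(-4) = -25 + 4 = -21)
(z + N(H(q(-5, -2)), -5))² = (-21 + (-5 - 8*(4 - 2)²))² = (-21 + (-5 - 8*2²))² = (-21 + (-5 - 8*4))² = (-21 + (-5 - 1*32))² = (-21 + (-5 - 32))² = (-21 - 37)² = (-58)² = 3364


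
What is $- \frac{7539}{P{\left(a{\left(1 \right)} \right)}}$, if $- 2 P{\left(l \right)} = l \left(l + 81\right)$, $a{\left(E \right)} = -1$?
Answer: $- \frac{7539}{40} \approx -188.48$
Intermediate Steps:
$P{\left(l \right)} = - \frac{l \left(81 + l\right)}{2}$ ($P{\left(l \right)} = - \frac{l \left(l + 81\right)}{2} = - \frac{l \left(81 + l\right)}{2}$)
$- \frac{7539}{P{\left(a{\left(1 \right)} \right)}} = - \frac{7539}{\left(- \frac{1}{2}\right) \left(-1\right) \left(81 - 1\right)} = - \frac{7539}{\left(- \frac{1}{2}\right) \left(-1\right) 80} = - \frac{7539}{40}$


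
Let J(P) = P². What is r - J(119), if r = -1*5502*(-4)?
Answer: 7847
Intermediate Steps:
r = 22008 (r = -5502*(-4) = 22008)
r - J(119) = 22008 - 1*119² = 22008 - 1*14161 = 22008 - 14161 = 7847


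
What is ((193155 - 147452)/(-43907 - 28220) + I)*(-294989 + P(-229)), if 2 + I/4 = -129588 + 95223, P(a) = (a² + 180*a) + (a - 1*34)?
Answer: 256020382789119/6557 ≈ 3.9045e+10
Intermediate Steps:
P(a) = -34 + a² + 181*a (P(a) = (a² + 180*a) + (a - 34) = (a² + 180*a) + (-34 + a) = -34 + a² + 181*a)
I = -137468 (I = -8 + 4*(-129588 + 95223) = -8 + 4*(-34365) = -8 - 137460 = -137468)
((193155 - 147452)/(-43907 - 28220) + I)*(-294989 + P(-229)) = ((193155 - 147452)/(-43907 - 28220) - 137468)*(-294989 + (-34 + (-229)² + 181*(-229))) = (45703/(-72127) - 137468)*(-294989 + (-34 + 52441 - 41449)) = (45703*(-1/72127) - 137468)*(-294989 + 10958) = (-45703/72127 - 137468)*(-284031) = -9915200139/72127*(-284031) = 256020382789119/6557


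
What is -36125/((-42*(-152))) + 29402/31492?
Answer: -237486533/50261232 ≈ -4.7250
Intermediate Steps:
-36125/((-42*(-152))) + 29402/31492 = -36125/6384 + 29402*(1/31492) = -36125*1/6384 + 14701/15746 = -36125/6384 + 14701/15746 = -237486533/50261232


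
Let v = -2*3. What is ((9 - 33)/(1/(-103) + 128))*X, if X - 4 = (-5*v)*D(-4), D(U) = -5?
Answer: 360912/13183 ≈ 27.377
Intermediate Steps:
v = -6
X = -146 (X = 4 - 5*(-6)*(-5) = 4 + 30*(-5) = 4 - 150 = -146)
((9 - 33)/(1/(-103) + 128))*X = ((9 - 33)/(1/(-103) + 128))*(-146) = -24/(-1/103 + 128)*(-146) = -24/13183/103*(-146) = -24*103/13183*(-146) = -2472/13183*(-146) = 360912/13183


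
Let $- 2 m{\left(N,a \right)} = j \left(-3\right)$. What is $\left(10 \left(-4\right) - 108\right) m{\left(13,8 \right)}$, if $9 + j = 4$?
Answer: $1110$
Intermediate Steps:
$j = -5$ ($j = -9 + 4 = -5$)
$m{\left(N,a \right)} = - \frac{15}{2}$ ($m{\left(N,a \right)} = - \frac{\left(-5\right) \left(-3\right)}{2} = \left(- \frac{1}{2}\right) 15 = - \frac{15}{2}$)
$\left(10 \left(-4\right) - 108\right) m{\left(13,8 \right)} = \left(10 \left(-4\right) - 108\right) \left(- \frac{15}{2}\right) = \left(-40 - 108\right) \left(- \frac{15}{2}\right) = \left(-148\right) \left(- \frac{15}{2}\right) = 1110$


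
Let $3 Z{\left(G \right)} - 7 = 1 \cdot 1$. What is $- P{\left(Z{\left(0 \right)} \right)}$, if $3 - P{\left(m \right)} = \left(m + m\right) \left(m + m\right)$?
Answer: $\frac{229}{9} \approx 25.444$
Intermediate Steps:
$Z{\left(G \right)} = \frac{8}{3}$ ($Z{\left(G \right)} = \frac{7}{3} + \frac{1 \cdot 1}{3} = \frac{7}{3} + \frac{1}{3} \cdot 1 = \frac{7}{3} + \frac{1}{3} = \frac{8}{3}$)
$P{\left(m \right)} = 3 - 4 m^{2}$ ($P{\left(m \right)} = 3 - \left(m + m\right) \left(m + m\right) = 3 - 2 m 2 m = 3 - 4 m^{2}$)
$- P{\left(Z{\left(0 \right)} \right)} = - (3 - 4 \left(\frac{8}{3}\right)^{2}) = - (3 - \frac{256}{9}) = \left(-1\right) \left(- \frac{229}{9}\right) = \frac{229}{9}$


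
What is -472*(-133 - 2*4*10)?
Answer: 100536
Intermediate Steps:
-472*(-133 - 2*4*10) = -472*(-133 - 8*10) = -472*(-133 - 80) = -472*(-213) = 100536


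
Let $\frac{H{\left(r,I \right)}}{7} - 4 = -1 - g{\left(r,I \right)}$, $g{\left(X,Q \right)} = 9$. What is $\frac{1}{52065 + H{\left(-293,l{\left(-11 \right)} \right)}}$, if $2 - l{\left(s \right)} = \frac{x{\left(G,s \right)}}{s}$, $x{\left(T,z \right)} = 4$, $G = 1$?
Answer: $\frac{1}{52023} \approx 1.9222 \cdot 10^{-5}$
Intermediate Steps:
$l{\left(s \right)} = 2 - \frac{4}{s}$
$H{\left(r,I \right)} = -42$ ($H{\left(r,I \right)} = 28 + 7 \left(-1 - 9\right) = 28 + 7 \left(-10\right) = 28 - 70 = -42$)
$\frac{1}{52065 + H{\left(-293,l{\left(-11 \right)} \right)}} = \frac{1}{52065 - 42} = \frac{1}{52023}$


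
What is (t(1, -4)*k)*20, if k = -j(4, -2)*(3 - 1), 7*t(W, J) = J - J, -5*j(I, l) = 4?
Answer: 0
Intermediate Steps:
j(I, l) = -4/5 (j(I, l) = -1/5*4 = -4/5)
t(W, J) = 0 (t(W, J) = (J - J)/7 = (1/7)*0 = 0)
k = 8/5 (k = -(-4)*(3 - 1)/5 = -(-4)*2/5 = -1*(-8/5) = 8/5 ≈ 1.6000)
(t(1, -4)*k)*20 = (0*(8/5))*20 = 0*20 = 0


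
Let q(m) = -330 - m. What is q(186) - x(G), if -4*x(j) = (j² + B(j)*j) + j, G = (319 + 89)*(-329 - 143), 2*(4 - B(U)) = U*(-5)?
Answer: 32449585068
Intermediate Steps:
B(U) = 4 + 5*U/2 (B(U) = 4 - U*(-5)/2 = 4 - (-5)*U/2 = 4 + 5*U/2)
G = -192576 (G = 408*(-472) = -192576)
x(j) = -j/4 - j²/4 - j*(4 + 5*j/2)/4 (x(j) = -((j² + (4 + 5*j/2)*j) + j)/4 = -((j² + j*(4 + 5*j/2)) + j)/4 = -(j + j² + j*(4 + 5*j/2))/4 = -j/4 - j²/4 - j*(4 + 5*j/2)/4)
q(186) - x(G) = (-330 - 1*186) - (-1)*(-192576)*(10 + 7*(-192576))/8 = (-330 - 186) - (-1)*(-192576)*(10 - 1348032)/8 = -516 - (-1)*(-192576)*(-1348022)/8 = -516 - 1*(-32449585584) = -516 + 32449585584 = 32449585068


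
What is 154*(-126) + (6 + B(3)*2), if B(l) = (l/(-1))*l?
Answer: -19416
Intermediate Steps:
B(l) = -l² (B(l) = (l*(-1))*l = (-l)*l = -l²)
154*(-126) + (6 + B(3)*2) = 154*(-126) + (6 - 1*3²*2) = -19404 + (6 - 1*9*2) = -19404 + (6 - 9*2) = -19404 + (6 - 18) = -19404 - 12 = -19416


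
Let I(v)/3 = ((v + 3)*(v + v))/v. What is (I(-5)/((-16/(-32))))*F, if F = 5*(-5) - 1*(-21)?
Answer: 96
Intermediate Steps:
F = -4 (F = -25 + 21 = -4)
I(v) = 18 + 6*v (I(v) = 3*(((v + 3)*(v + v))/v) = 3*(((3 + v)*(2*v))/v) = 3*((2*v*(3 + v))/v) = 3*(6 + 2*v) = 18 + 6*v)
(I(-5)/((-16/(-32))))*F = ((18 + 6*(-5))/((-16/(-32))))*(-4) = ((18 - 30)/((-16*(-1/32))))*(-4) = -12/½*(-4) = -12*2*(-4) = -24*(-4) = 96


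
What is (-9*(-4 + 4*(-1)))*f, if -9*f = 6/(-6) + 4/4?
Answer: 0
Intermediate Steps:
f = 0 (f = -(6/(-6) + 4/4)/9 = -(6*(-⅙) + 4*(¼))/9 = -(-1 + 1)/9 = -⅑*0 = 0)
(-9*(-4 + 4*(-1)))*f = -9*(-4 + 4*(-1))*0 = -9*(-4 - 4)*0 = -9*(-8)*0 = 72*0 = 0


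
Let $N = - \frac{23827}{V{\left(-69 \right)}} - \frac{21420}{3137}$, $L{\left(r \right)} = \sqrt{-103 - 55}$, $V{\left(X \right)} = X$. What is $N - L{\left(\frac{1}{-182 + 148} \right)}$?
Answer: $\frac{73267319}{216453} - i \sqrt{158} \approx 338.49 - 12.57 i$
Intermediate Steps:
$L{\left(r \right)} = i \sqrt{158}$ ($L{\left(r \right)} = \sqrt{-158} = i \sqrt{158}$)
$N = \frac{73267319}{216453}$ ($N = - \frac{23827}{-69} - \frac{21420}{3137} = \left(-23827\right) \left(- \frac{1}{69}\right) - \frac{21420}{3137} = \frac{23827}{69} - \frac{21420}{3137} = \frac{73267319}{216453} \approx 338.49$)
$N - L{\left(\frac{1}{-182 + 148} \right)} = \frac{73267319}{216453} - i \sqrt{158}$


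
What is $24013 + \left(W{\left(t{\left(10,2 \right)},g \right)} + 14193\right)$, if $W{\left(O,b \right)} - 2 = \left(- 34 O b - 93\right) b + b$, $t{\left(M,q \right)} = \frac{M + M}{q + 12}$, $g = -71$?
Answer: $- \frac{1400760}{7} \approx -2.0011 \cdot 10^{5}$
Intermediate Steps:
$t{\left(M,q \right)} = \frac{2 M}{12 + q}$
$W{\left(O,b \right)} = 2 + b + b \left(-93 - 34 O b\right)$ ($W{\left(O,b \right)} = 2 + \left(\left(- 34 O b - 93\right) b + b\right) = 2 + \left(\left(-93 - 34 O b\right) b + b\right) = 2 + \left(b \left(-93 - 34 O b\right) + b\right) = 2 + \left(b + b \left(-93 - 34 O b\right)\right) = 2 + b + b \left(-93 - 34 O b\right)$)
$24013 + \left(W{\left(t{\left(10,2 \right)},g \right)} + 14193\right) = 24013 + \left(\left(2 - -6532 - 34 \cdot 2 \cdot 10 \frac{1}{12 + 2} \left(-71\right)^{2}\right) + 14193\right) = 24013 + \left(\left(2 + 6532 - 34 \cdot 2 \cdot 10 \cdot \frac{1}{14} \cdot 5041\right) + 14193\right) = 24013 + \left(\left(2 + 6532 - \frac{340}{7} \cdot 5041\right) + 14193\right) = 24013 + \left(\left(2 + 6532 - \frac{1713940}{7}\right) + 14193\right) = 24013 + \left(- \frac{1668202}{7} + 14193\right) = 24013 - \frac{1568851}{7} = - \frac{1400760}{7}$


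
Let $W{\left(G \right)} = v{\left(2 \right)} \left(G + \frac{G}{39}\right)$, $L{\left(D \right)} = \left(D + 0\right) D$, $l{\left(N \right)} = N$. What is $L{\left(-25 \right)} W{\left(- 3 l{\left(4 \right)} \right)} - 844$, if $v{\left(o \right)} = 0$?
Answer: $-844$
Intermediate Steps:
$L{\left(D \right)} = D^{2}$ ($L{\left(D \right)} = D D = D^{2}$)
$W{\left(G \right)} = 0$ ($W{\left(G \right)} = 0 \left(G + \frac{G}{39}\right) = 0 \frac{40 G}{39} = 0$)
$L{\left(-25 \right)} W{\left(- 3 l{\left(4 \right)} \right)} - 844 = \left(-25\right)^{2} \cdot 0 - 844 = 625 \cdot 0 - 844 = 0 - 844 = -844$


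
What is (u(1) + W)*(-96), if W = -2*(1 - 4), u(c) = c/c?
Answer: -672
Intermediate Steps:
u(c) = 1
W = 6 (W = -2*(-3) = 6)
(u(1) + W)*(-96) = (1 + 6)*(-96) = 7*(-96) = -672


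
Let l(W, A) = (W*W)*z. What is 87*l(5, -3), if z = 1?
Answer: 2175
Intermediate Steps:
l(W, A) = W² (l(W, A) = (W*W)*1 = W²*1 = W²)
87*l(5, -3) = 87*5² = 87*25 = 2175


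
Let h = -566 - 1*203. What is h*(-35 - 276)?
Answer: 239159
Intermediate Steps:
h = -769 (h = -566 - 203 = -769)
h*(-35 - 276) = -769*(-35 - 276) = -769*(-311) = 239159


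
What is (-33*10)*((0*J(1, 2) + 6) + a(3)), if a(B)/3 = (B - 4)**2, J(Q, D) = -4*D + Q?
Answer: -2970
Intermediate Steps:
J(Q, D) = Q - 4*D
a(B) = 3*(-4 + B)**2 (a(B) = 3*(B - 4)**2 = 3*(-4 + B)**2)
(-33*10)*((0*J(1, 2) + 6) + a(3)) = (-33*10)*((0*(1 - 4*2) + 6) + 3*(-4 + 3)**2) = -330*((0*(1 - 8) + 6) + 3*(-1)**2) = -330*((0*(-7) + 6) + 3*1) = -330*((0 + 6) + 3) = -330*(6 + 3) = -330*9 = -2970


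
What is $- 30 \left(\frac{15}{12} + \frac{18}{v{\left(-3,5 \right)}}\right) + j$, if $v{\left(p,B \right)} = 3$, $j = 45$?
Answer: $- \frac{345}{2} \approx -172.5$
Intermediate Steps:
$- 30 \left(\frac{15}{12} + \frac{18}{v{\left(-3,5 \right)}}\right) + j = - 30 \left(\frac{15}{12} + \frac{18}{3}\right) + 45 = - 30 \left(15 \cdot \frac{1}{12} + 18 \cdot \frac{1}{3}\right) + 45 = - 30 \left(\frac{5}{4} + 6\right) + 45 = \left(-30\right) \frac{29}{4} + 45 = - \frac{435}{2} + 45 = - \frac{345}{2}$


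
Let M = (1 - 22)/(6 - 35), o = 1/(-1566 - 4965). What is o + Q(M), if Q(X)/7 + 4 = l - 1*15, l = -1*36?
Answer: -2514436/6531 ≈ -385.00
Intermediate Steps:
o = -1/6531 (o = 1/(-6531) = -1/6531 ≈ -0.00015312)
l = -36
M = 21/29 (M = -21/(-29) = -21*(-1/29) = 21/29 ≈ 0.72414)
Q(X) = -385 (Q(X) = -28 + 7*(-36 - 1*15) = -28 + 7*(-36 - 15) = -28 + 7*(-51) = -28 - 357 = -385)
o + Q(M) = -1/6531 - 385 = -2514436/6531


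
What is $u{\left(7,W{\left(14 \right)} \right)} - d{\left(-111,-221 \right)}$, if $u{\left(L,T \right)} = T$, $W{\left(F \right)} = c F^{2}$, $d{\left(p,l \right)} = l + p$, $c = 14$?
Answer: $3076$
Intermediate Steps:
$W{\left(F \right)} = 14 F^{2}$
$u{\left(7,W{\left(14 \right)} \right)} - d{\left(-111,-221 \right)} = 14 \cdot 14^{2} - \left(-221 - 111\right) = 14 \cdot 196 - -332 = 2744 + 332 = 3076$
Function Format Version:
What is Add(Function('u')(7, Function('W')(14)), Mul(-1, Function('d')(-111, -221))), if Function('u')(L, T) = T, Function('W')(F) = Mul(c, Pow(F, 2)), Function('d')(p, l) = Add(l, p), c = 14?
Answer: 3076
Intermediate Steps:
Function('W')(F) = Mul(14, Pow(F, 2))
Add(Function('u')(7, Function('W')(14)), Mul(-1, Function('d')(-111, -221))) = Add(Mul(14, Pow(14, 2)), Mul(-1, Add(-221, -111))) = Add(Mul(14, 196), Mul(-1, -332)) = Add(2744, 332) = 3076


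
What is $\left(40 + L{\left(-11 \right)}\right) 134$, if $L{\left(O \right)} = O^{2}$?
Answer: $21574$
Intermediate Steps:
$\left(40 + L{\left(-11 \right)}\right) 134 = \left(40 + \left(-11\right)^{2}\right) 134 = \left(40 + 121\right) 134 = 161 \cdot 134 = 21574$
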